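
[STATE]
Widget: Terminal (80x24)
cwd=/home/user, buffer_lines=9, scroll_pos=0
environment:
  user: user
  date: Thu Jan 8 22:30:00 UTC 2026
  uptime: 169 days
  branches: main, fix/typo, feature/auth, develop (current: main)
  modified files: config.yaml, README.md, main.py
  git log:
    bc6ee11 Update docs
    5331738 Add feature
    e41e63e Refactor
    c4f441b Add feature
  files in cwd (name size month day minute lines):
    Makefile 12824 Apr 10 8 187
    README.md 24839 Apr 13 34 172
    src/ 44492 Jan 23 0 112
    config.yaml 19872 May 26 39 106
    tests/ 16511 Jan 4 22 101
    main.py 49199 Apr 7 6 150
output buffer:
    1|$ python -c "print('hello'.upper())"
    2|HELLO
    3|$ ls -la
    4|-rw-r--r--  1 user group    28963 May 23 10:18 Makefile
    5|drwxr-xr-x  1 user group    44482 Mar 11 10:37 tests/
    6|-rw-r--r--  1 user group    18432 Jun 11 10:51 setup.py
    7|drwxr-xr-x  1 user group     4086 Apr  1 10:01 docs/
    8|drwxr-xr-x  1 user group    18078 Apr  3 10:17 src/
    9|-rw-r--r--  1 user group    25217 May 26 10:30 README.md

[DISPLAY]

$ python -c "print('hello'.upper())"                                            
HELLO                                                                           
$ ls -la                                                                        
-rw-r--r--  1 user group    28963 May 23 10:18 Makefile                         
drwxr-xr-x  1 user group    44482 Mar 11 10:37 tests/                           
-rw-r--r--  1 user group    18432 Jun 11 10:51 setup.py                         
drwxr-xr-x  1 user group     4086 Apr  1 10:01 docs/                            
drwxr-xr-x  1 user group    18078 Apr  3 10:17 src/                             
-rw-r--r--  1 user group    25217 May 26 10:30 README.md                        
$ █                                                                             
                                                                                
                                                                                
                                                                                
                                                                                
                                                                                
                                                                                
                                                                                
                                                                                
                                                                                
                                                                                
                                                                                
                                                                                
                                                                                
                                                                                


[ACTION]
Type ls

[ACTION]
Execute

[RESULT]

$ python -c "print('hello'.upper())"                                            
HELLO                                                                           
$ ls -la                                                                        
-rw-r--r--  1 user group    28963 May 23 10:18 Makefile                         
drwxr-xr-x  1 user group    44482 Mar 11 10:37 tests/                           
-rw-r--r--  1 user group    18432 Jun 11 10:51 setup.py                         
drwxr-xr-x  1 user group     4086 Apr  1 10:01 docs/                            
drwxr-xr-x  1 user group    18078 Apr  3 10:17 src/                             
-rw-r--r--  1 user group    25217 May 26 10:30 README.md                        
$ ls                                                                            
Makefile  README.md  src/  config.yaml  tests/  main.py                         
$ █                                                                             
                                                                                
                                                                                
                                                                                
                                                                                
                                                                                
                                                                                
                                                                                
                                                                                
                                                                                
                                                                                
                                                                                
                                                                                


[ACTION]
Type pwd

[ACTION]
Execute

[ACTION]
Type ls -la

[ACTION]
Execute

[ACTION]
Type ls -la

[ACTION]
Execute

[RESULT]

drwxr-xr-x  1 user group    44482 Mar 11 10:37 tests/                           
-rw-r--r--  1 user group    18432 Jun 11 10:51 setup.py                         
drwxr-xr-x  1 user group     4086 Apr  1 10:01 docs/                            
drwxr-xr-x  1 user group    18078 Apr  3 10:17 src/                             
-rw-r--r--  1 user group    25217 May 26 10:30 README.md                        
$ ls                                                                            
Makefile  README.md  src/  config.yaml  tests/  main.py                         
$ pwd                                                                           
/home/user                                                                      
$ ls -la                                                                        
-rw-r--r--  1 user group    12824 Apr 10 10:08 Makefile                         
-rw-r--r--  1 user group    24839 Apr 13 10:34 README.md                        
drwxr-xr-x  1 user group    44492 Jan 23 10:00 src/                             
-rw-r--r--  1 user group    19872 May 26 10:39 config.yaml                      
drwxr-xr-x  1 user group    16511 Jan  4 10:22 tests/                           
-rw-r--r--  1 user group    49199 Apr  7 10:06 main.py                          
$ ls -la                                                                        
-rw-r--r--  1 user group    12824 Apr 10 10:08 Makefile                         
-rw-r--r--  1 user group    24839 Apr 13 10:34 README.md                        
drwxr-xr-x  1 user group    44492 Jan 23 10:00 src/                             
-rw-r--r--  1 user group    19872 May 26 10:39 config.yaml                      
drwxr-xr-x  1 user group    16511 Jan  4 10:22 tests/                           
-rw-r--r--  1 user group    49199 Apr  7 10:06 main.py                          
$ █                                                                             


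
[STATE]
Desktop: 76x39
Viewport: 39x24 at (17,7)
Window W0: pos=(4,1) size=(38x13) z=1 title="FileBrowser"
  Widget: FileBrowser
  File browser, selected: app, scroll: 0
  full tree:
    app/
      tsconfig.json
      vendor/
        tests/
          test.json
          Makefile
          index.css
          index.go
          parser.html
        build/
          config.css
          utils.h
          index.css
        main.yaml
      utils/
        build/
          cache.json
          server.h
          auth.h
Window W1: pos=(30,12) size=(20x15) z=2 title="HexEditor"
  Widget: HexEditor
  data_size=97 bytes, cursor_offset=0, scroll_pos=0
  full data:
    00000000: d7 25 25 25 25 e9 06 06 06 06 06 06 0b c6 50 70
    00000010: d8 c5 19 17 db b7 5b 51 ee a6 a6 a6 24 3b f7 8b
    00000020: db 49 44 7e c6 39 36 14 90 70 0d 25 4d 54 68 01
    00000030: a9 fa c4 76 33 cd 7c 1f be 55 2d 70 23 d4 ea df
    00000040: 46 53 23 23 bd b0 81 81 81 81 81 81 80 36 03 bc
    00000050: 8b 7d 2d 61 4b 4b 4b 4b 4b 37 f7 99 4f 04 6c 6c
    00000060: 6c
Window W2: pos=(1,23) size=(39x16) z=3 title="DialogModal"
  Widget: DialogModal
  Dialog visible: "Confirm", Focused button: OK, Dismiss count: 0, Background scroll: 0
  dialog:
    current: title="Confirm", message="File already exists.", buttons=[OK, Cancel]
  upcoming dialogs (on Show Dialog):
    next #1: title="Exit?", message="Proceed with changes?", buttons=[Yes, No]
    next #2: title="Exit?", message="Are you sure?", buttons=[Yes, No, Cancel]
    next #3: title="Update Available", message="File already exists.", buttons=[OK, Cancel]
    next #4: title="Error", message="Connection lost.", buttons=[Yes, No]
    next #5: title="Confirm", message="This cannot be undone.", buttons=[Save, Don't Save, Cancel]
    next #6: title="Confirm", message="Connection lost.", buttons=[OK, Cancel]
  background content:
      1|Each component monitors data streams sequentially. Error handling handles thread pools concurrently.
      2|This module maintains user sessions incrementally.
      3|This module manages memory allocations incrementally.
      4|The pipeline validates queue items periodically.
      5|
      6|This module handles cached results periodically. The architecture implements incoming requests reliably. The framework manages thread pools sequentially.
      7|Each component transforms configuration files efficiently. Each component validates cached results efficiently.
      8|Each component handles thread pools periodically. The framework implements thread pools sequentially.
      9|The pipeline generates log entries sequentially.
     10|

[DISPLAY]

s/                      ┃              
                        ┃              
                        ┃              
                        ┃              
                        ┃              
             ┏━━━━━━━━━━━━━━━━━━┓      
━━━━━━━━━━━━━┃ HexEditor        ┃      
             ┠──────────────────┨      
             ┃00000000  D7 25 25┃      
             ┃00000010  d8 c5 19┃      
             ┃00000020  db 49 44┃      
             ┃00000030  a9 fa c4┃      
             ┃00000040  46 53 23┃      
             ┃00000050  8b 7d 2d┃      
             ┃00000060  6c      ┃      
             ┃                  ┃      
━━━━━━━━━━━━━━━━━━━━━━┓         ┃      
                      ┃         ┃      
──────────────────────┨         ┃      
monitors data streams ┃━━━━━━━━━┛      
ntains user sessions i┃                
ages memory allocation┃                
──────────────┐tems pe┃                
onfirm        │       ┃                


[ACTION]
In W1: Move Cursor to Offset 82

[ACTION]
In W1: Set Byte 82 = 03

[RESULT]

s/                      ┃              
                        ┃              
                        ┃              
                        ┃              
                        ┃              
             ┏━━━━━━━━━━━━━━━━━━┓      
━━━━━━━━━━━━━┃ HexEditor        ┃      
             ┠──────────────────┨      
             ┃00000000  d7 25 25┃      
             ┃00000010  d8 c5 19┃      
             ┃00000020  db 49 44┃      
             ┃00000030  a9 fa c4┃      
             ┃00000040  46 53 23┃      
             ┃00000050  8b 7d 03┃      
             ┃00000060  6c      ┃      
             ┃                  ┃      
━━━━━━━━━━━━━━━━━━━━━━┓         ┃      
                      ┃         ┃      
──────────────────────┨         ┃      
monitors data streams ┃━━━━━━━━━┛      
ntains user sessions i┃                
ages memory allocation┃                
──────────────┐tems pe┃                
onfirm        │       ┃                


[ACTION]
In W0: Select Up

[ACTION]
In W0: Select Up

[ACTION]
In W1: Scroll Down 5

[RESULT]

s/                      ┃              
                        ┃              
                        ┃              
                        ┃              
                        ┃              
             ┏━━━━━━━━━━━━━━━━━━┓      
━━━━━━━━━━━━━┃ HexEditor        ┃      
             ┠──────────────────┨      
             ┃00000050  8b 7d 03┃      
             ┃00000060  6c      ┃      
             ┃                  ┃      
             ┃                  ┃      
             ┃                  ┃      
             ┃                  ┃      
             ┃                  ┃      
             ┃                  ┃      
━━━━━━━━━━━━━━━━━━━━━━┓         ┃      
                      ┃         ┃      
──────────────────────┨         ┃      
monitors data streams ┃━━━━━━━━━┛      
ntains user sessions i┃                
ages memory allocation┃                
──────────────┐tems pe┃                
onfirm        │       ┃                


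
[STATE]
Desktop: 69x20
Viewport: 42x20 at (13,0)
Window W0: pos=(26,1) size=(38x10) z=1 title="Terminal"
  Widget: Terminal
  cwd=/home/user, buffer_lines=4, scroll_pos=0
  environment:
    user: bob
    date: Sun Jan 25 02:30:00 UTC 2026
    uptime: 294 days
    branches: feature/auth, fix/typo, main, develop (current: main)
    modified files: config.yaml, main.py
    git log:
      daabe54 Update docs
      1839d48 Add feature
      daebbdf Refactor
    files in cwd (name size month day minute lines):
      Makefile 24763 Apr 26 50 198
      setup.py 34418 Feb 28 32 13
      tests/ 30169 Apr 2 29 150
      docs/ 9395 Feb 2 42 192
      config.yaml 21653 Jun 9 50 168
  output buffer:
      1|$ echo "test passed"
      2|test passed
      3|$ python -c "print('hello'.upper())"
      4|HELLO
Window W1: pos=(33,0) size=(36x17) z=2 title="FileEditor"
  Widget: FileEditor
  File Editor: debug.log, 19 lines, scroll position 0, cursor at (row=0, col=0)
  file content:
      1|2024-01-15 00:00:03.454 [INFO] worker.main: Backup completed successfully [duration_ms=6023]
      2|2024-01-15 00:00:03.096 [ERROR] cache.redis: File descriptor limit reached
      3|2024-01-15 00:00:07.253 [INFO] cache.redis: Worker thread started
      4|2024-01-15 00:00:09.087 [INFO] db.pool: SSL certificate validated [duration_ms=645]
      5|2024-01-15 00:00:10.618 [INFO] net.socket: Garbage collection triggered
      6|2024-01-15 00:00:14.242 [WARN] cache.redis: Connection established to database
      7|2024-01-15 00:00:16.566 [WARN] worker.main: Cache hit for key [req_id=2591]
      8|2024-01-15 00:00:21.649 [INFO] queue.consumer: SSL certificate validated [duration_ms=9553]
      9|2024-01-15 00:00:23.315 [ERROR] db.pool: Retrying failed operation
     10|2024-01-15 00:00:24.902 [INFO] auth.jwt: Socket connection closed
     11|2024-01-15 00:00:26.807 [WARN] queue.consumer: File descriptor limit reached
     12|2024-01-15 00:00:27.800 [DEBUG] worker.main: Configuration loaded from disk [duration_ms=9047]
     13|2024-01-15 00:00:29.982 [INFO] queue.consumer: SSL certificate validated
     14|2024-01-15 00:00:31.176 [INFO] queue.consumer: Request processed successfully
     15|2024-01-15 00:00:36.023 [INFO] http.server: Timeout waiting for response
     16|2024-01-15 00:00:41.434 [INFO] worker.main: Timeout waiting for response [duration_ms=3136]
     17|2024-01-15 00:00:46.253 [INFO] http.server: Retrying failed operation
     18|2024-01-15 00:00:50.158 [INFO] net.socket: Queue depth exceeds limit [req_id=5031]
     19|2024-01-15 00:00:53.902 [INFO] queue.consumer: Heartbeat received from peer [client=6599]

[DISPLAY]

                    ┏━━━━━━━━━━━━━━━━━━━━━
             ┏━━━━━━┃ FileEditor          
             ┃ Termi┠─────────────────────
             ┠──────┃█024-01-15 00:00:03.4
             ┃$ echo┃2024-01-15 00:00:03.0
             ┃test p┃2024-01-15 00:00:07.2
             ┃$ pyth┃2024-01-15 00:00:09.0
             ┃HELLO ┃2024-01-15 00:00:10.6
             ┃$ █   ┃2024-01-15 00:00:14.2
             ┃      ┃2024-01-15 00:00:16.5
             ┗━━━━━━┃2024-01-15 00:00:21.6
                    ┃2024-01-15 00:00:23.3
                    ┃2024-01-15 00:00:24.9
                    ┃2024-01-15 00:00:26.8
                    ┃2024-01-15 00:00:27.8
                    ┃2024-01-15 00:00:29.9
                    ┗━━━━━━━━━━━━━━━━━━━━━
                                          
                                          
                                          


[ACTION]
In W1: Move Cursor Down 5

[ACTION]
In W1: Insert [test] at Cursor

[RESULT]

                    ┏━━━━━━━━━━━━━━━━━━━━━
             ┏━━━━━━┃ FileEditor          
             ┃ Termi┠─────────────────────
             ┠──────┃2024-01-15 00:00:03.4
             ┃$ echo┃2024-01-15 00:00:03.0
             ┃test p┃2024-01-15 00:00:07.2
             ┃$ pyth┃2024-01-15 00:00:09.0
             ┃HELLO ┃2024-01-15 00:00:10.6
             ┃$ █   ┃test█024-01-15 00:00:
             ┃      ┃2024-01-15 00:00:16.5
             ┗━━━━━━┃2024-01-15 00:00:21.6
                    ┃2024-01-15 00:00:23.3
                    ┃2024-01-15 00:00:24.9
                    ┃2024-01-15 00:00:26.8
                    ┃2024-01-15 00:00:27.8
                    ┃2024-01-15 00:00:29.9
                    ┗━━━━━━━━━━━━━━━━━━━━━
                                          
                                          
                                          


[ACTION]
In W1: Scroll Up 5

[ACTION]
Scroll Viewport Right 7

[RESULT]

             ┏━━━━━━━━━━━━━━━━━━━━━━━━━━━━
      ┏━━━━━━┃ FileEditor                 
      ┃ Termi┠────────────────────────────
      ┠──────┃2024-01-15 00:00:03.454 [INF
      ┃$ echo┃2024-01-15 00:00:03.096 [ERR
      ┃test p┃2024-01-15 00:00:07.253 [INF
      ┃$ pyth┃2024-01-15 00:00:09.087 [INF
      ┃HELLO ┃2024-01-15 00:00:10.618 [INF
      ┃$ █   ┃test█024-01-15 00:00:14.242 
      ┃      ┃2024-01-15 00:00:16.566 [WAR
      ┗━━━━━━┃2024-01-15 00:00:21.649 [INF
             ┃2024-01-15 00:00:23.315 [ERR
             ┃2024-01-15 00:00:24.902 [INF
             ┃2024-01-15 00:00:26.807 [WAR
             ┃2024-01-15 00:00:27.800 [DEB
             ┃2024-01-15 00:00:29.982 [INF
             ┗━━━━━━━━━━━━━━━━━━━━━━━━━━━━
                                          
                                          
                                          


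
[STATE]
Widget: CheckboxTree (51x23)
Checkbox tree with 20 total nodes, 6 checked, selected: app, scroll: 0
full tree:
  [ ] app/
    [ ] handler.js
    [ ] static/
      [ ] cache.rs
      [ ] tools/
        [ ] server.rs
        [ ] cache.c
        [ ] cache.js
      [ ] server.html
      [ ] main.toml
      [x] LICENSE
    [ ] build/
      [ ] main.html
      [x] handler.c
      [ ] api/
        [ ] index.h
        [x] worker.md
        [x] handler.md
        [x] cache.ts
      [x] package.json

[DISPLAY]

>[-] app/                                          
   [ ] handler.js                                  
   [-] static/                                     
     [ ] cache.rs                                  
     [ ] tools/                                    
       [ ] server.rs                               
       [ ] cache.c                                 
       [ ] cache.js                                
     [ ] server.html                               
     [ ] main.toml                                 
     [x] LICENSE                                   
   [-] build/                                      
     [ ] main.html                                 
     [x] handler.c                                 
     [-] api/                                      
       [ ] index.h                                 
       [x] worker.md                               
       [x] handler.md                              
       [x] cache.ts                                
     [x] package.json                              
                                                   
                                                   
                                                   


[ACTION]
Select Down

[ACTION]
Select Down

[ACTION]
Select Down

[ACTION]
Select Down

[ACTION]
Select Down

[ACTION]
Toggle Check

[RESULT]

 [-] app/                                          
   [ ] handler.js                                  
   [-] static/                                     
     [ ] cache.rs                                  
     [-] tools/                                    
>      [x] server.rs                               
       [ ] cache.c                                 
       [ ] cache.js                                
     [ ] server.html                               
     [ ] main.toml                                 
     [x] LICENSE                                   
   [-] build/                                      
     [ ] main.html                                 
     [x] handler.c                                 
     [-] api/                                      
       [ ] index.h                                 
       [x] worker.md                               
       [x] handler.md                              
       [x] cache.ts                                
     [x] package.json                              
                                                   
                                                   
                                                   


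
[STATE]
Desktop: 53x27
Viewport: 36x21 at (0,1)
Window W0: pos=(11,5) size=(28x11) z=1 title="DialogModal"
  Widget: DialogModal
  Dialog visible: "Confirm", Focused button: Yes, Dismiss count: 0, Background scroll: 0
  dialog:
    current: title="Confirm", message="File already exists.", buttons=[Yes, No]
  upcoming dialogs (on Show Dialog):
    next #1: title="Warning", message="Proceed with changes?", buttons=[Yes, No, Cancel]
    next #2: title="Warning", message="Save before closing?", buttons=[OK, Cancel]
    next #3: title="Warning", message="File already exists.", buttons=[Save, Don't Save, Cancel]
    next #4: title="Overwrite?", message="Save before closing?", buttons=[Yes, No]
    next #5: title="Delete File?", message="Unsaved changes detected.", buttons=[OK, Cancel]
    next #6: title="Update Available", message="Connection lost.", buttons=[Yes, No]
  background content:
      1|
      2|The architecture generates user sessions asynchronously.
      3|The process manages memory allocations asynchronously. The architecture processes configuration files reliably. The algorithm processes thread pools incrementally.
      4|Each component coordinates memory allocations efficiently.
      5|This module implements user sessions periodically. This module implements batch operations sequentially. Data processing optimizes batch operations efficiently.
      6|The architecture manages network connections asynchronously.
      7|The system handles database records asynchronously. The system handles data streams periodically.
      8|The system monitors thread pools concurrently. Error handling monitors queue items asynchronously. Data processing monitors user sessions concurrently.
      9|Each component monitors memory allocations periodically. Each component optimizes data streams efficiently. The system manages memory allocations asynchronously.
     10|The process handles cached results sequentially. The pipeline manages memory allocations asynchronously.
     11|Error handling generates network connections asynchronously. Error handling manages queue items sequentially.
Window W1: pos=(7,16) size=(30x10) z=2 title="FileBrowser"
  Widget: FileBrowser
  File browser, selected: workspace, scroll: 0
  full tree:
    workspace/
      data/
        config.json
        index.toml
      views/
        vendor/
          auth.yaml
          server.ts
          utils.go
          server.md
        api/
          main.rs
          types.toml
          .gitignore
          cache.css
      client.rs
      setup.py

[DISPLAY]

                                    
                                    
                                    
                                    
           ┏━━━━━━━━━━━━━━━━━━━━━━━━
           ┃ DialogModal            
           ┠────────────────────────
           ┃                        
           ┃Th┌────────────────────┐
           ┃Th│      Confirm       │
           ┃Ea│File already exists.│
           ┃Th│     [Yes]  No      │
           ┃Th└────────────────────┘
           ┃The system handles datab
           ┗━━━━━━━━━━━━━━━━━━━━━━━━
       ┏━━━━━━━━━━━━━━━━━━━━━━━━━━━━
       ┃ FileBrowser                
       ┠────────────────────────────
       ┃> [-] workspace/            
       ┃    [+] data/               
       ┃    [+] views/              


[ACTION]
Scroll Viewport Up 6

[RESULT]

                                    
                                    
                                    
                                    
                                    
           ┏━━━━━━━━━━━━━━━━━━━━━━━━
           ┃ DialogModal            
           ┠────────────────────────
           ┃                        
           ┃Th┌────────────────────┐
           ┃Th│      Confirm       │
           ┃Ea│File already exists.│
           ┃Th│     [Yes]  No      │
           ┃Th└────────────────────┘
           ┃The system handles datab
           ┗━━━━━━━━━━━━━━━━━━━━━━━━
       ┏━━━━━━━━━━━━━━━━━━━━━━━━━━━━
       ┃ FileBrowser                
       ┠────────────────────────────
       ┃> [-] workspace/            
       ┃    [+] data/               


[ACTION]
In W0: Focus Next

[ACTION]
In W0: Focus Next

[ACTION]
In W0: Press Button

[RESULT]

                                    
                                    
                                    
                                    
                                    
           ┏━━━━━━━━━━━━━━━━━━━━━━━━
           ┃ DialogModal            
           ┠────────────────────────
           ┃                        
           ┃The architecture generat
           ┃The process manages memo
           ┃Each component coordinat
           ┃This module implements u
           ┃The architecture manages
           ┃The system handles datab
           ┗━━━━━━━━━━━━━━━━━━━━━━━━
       ┏━━━━━━━━━━━━━━━━━━━━━━━━━━━━
       ┃ FileBrowser                
       ┠────────────────────────────
       ┃> [-] workspace/            
       ┃    [+] data/               


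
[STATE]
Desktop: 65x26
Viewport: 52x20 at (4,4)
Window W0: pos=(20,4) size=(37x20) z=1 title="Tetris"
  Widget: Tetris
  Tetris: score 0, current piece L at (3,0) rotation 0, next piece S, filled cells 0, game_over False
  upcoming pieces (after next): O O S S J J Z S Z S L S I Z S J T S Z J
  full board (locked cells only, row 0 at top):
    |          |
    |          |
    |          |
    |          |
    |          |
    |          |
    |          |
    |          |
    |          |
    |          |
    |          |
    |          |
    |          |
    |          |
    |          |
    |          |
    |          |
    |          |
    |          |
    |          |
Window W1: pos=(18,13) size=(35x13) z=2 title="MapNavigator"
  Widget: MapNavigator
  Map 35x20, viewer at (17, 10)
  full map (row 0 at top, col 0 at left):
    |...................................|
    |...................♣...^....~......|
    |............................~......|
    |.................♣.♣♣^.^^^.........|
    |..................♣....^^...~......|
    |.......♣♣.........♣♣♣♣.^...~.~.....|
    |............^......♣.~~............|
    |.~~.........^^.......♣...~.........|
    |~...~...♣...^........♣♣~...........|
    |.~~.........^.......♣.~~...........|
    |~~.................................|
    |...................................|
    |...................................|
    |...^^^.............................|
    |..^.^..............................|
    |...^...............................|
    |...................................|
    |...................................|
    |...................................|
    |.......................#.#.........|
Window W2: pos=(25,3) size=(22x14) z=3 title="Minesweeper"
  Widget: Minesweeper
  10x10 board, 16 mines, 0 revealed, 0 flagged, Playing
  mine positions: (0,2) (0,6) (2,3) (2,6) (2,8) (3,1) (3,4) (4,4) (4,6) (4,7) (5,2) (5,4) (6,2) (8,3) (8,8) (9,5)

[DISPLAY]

                ┏━━━━┃ Minesweeper        ┃━━━━━━━━━
                ┃ Tet┠────────────────────┨         
                ┠────┃■■■■■■■■■■          ┃─────────
                ┃    ┃■■■■■■■■■■          ┃         
                ┃    ┃■■■■■■■■■■          ┃         
                ┃    ┃■■■■■■■■■■          ┃         
                ┃    ┃■■■■■■■■■■          ┃         
                ┃    ┃■■■■■■■■■■          ┃         
                ┃    ┃■■■■■■■■■■          ┃         
              ┏━━━━━━┃■■■■■■■■■■          ┃━━━━━┓   
              ┃ MapNa┃■■■■■■■■■■          ┃     ┃   
              ┠──────┃■■■■■■■■■■          ┃─────┨   
              ┃......┗━━━━━━━━━━━━━━━━━━━━┛.....┃   
              ┃~~.........^^.......♣...~........┃   
              ┃...~...♣...^........♣♣~..........┃   
              ┃~~.........^.......♣.~~..........┃   
              ┃~...............@................┃   
              ┃.................................┃   
              ┃.................................┃   
              ┃..^^^............................┃━━━


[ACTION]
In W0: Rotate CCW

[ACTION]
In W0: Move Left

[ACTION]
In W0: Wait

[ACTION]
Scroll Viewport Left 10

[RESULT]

                    ┏━━━━┃ Minesweeper        ┃━━━━━
                    ┃ Tet┠────────────────────┨     
                    ┠────┃■■■■■■■■■■          ┃─────
                    ┃    ┃■■■■■■■■■■          ┃     
                    ┃    ┃■■■■■■■■■■          ┃     
                    ┃    ┃■■■■■■■■■■          ┃     
                    ┃    ┃■■■■■■■■■■          ┃     
                    ┃    ┃■■■■■■■■■■          ┃     
                    ┃    ┃■■■■■■■■■■          ┃     
                  ┏━━━━━━┃■■■■■■■■■■          ┃━━━━━
                  ┃ MapNa┃■■■■■■■■■■          ┃     
                  ┠──────┃■■■■■■■■■■          ┃─────
                  ┃......┗━━━━━━━━━━━━━━━━━━━━┛.....
                  ┃~~.........^^.......♣...~........
                  ┃...~...♣...^........♣♣~..........
                  ┃~~.........^.......♣.~~..........
                  ┃~...............@................
                  ┃.................................
                  ┃.................................
                  ┃..^^^............................


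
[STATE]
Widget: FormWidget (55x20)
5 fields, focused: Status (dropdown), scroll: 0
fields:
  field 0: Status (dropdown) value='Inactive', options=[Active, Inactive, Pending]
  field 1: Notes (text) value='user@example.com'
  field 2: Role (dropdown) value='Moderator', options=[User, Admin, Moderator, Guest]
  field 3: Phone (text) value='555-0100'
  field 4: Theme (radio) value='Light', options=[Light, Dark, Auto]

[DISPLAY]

> Status:     [Inactive                              ▼]
  Notes:      [user@example.com                       ]
  Role:       [Moderator                             ▼]
  Phone:      [555-0100                               ]
  Theme:      (●) Light  ( ) Dark  ( ) Auto            
                                                       
                                                       
                                                       
                                                       
                                                       
                                                       
                                                       
                                                       
                                                       
                                                       
                                                       
                                                       
                                                       
                                                       
                                                       


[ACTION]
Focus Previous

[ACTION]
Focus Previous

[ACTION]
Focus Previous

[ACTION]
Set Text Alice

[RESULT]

  Status:     [Inactive                              ▼]
  Notes:      [user@example.com                       ]
> Role:       [Moderator                             ▼]
  Phone:      [555-0100                               ]
  Theme:      (●) Light  ( ) Dark  ( ) Auto            
                                                       
                                                       
                                                       
                                                       
                                                       
                                                       
                                                       
                                                       
                                                       
                                                       
                                                       
                                                       
                                                       
                                                       
                                                       


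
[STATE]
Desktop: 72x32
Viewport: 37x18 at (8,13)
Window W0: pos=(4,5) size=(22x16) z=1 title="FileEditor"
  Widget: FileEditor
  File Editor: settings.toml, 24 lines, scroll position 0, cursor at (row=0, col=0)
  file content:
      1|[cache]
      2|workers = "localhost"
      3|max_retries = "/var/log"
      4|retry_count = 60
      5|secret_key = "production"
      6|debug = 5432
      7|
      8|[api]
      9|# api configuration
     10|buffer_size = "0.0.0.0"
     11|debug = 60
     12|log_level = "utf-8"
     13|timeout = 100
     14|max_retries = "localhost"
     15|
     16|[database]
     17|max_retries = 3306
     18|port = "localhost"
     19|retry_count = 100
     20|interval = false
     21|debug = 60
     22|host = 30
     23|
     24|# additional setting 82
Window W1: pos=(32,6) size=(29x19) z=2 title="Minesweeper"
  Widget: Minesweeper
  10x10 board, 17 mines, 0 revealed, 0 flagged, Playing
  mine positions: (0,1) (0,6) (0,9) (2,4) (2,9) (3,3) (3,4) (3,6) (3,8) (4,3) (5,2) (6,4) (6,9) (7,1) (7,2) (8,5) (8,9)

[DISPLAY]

ug = 5432       ░┃      ┃■■■■■■■■■■  
                ░┃      ┃■■■■■■■■■■  
i]              ░┃      ┃■■■■■■■■■■  
pi configuration░┃      ┃■■■■■■■■■■  
fer_size = "0.0.░┃      ┃■■■■■■■■■■  
ug = 60         ░┃      ┃■■■■■■■■■■  
_level = "utf-8"▼┃      ┃            
━━━━━━━━━━━━━━━━━┛      ┃            
                        ┃            
                        ┃            
                        ┃            
                        ┗━━━━━━━━━━━━
                                     
                                     
                                     
                                     
                                     
                                     


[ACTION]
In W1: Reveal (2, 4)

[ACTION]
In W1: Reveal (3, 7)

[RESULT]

ug = 5432       ░┃      ┃■■■✹■■■■■■  
                ░┃      ┃■■✹■■■■■■■  
i]              ░┃      ┃■■■■✹■■■■✹  
pi configuration░┃      ┃■✹✹■■■■■■■  
fer_size = "0.0.░┃      ┃■■■■■✹■■■✹  
ug = 60         ░┃      ┃■■■■■■■■■■  
_level = "utf-8"▼┃      ┃            
━━━━━━━━━━━━━━━━━┛      ┃            
                        ┃            
                        ┃            
                        ┃            
                        ┗━━━━━━━━━━━━
                                     
                                     
                                     
                                     
                                     
                                     


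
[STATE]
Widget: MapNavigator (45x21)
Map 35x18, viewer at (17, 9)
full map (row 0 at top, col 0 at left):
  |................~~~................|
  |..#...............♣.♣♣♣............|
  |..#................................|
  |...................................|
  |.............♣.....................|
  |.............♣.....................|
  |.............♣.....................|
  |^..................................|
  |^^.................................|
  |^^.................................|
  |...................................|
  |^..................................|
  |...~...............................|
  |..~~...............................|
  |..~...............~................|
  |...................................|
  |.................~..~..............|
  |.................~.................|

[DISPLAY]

                                             
     ................~~~................     
     ..#...............♣.♣♣♣............     
     ..#................................     
     ...................................     
     .............♣.....................     
     .............♣.....................     
     .............♣.....................     
     ^..................................     
     ^^.................................     
     ^^...............@.................     
     ...................................     
     ^..................................     
     ...~...............................     
     ..~~...............................     
     ..~...............~................     
     ...................................     
     .................~..~..............     
     .................~.................     
                                             
                                             


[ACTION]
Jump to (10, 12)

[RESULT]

            ..#..............................
            .................................
            .............♣...................
            .............♣...................
            .............♣...................
            ^................................
            ^^...............................
            ^^...............................
            .................................
            ^................................
            ...~......@......................
            ..~~.............................
            ..~...............~..............
            .................................
            .................~..~............
            .................~...............
                                             
                                             
                                             
                                             
                                             


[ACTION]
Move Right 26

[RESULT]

.......................                      
.......................                      
.♣.....................                      
.♣.....................                      
.♣.....................                      
.......................                      
.......................                      
.......................                      
.......................                      
.......................                      
......................@                      
.......................                      
......~................                      
.......................                      
.....~..~..............                      
.....~.................                      
                                             
                                             
                                             
                                             
                                             


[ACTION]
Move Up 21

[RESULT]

                                             
                                             
                                             
                                             
                                             
                                             
                                             
                                             
                                             
                                             
....~~~...............@                      
......♣.♣♣♣............                      
.......................                      
.......................                      
.♣.....................                      
.♣.....................                      
.♣.....................                      
.......................                      
.......................                      
.......................                      
.......................                      


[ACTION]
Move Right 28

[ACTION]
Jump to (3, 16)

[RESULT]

                   .............♣............
                   ^.........................
                   ^^........................
                   ^^........................
                   ..........................
                   ^.........................
                   ...~......................
                   ..~~......................
                   ..~...............~.......
                   ..........................
                   ...@.............~..~.....
                   .................~........
                                             
                                             
                                             
                                             
                                             
                                             
                                             
                                             
                                             
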